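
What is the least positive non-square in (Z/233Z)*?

3

(2/233) = +1, so 2 is a residue.
(3/233) = −1, so 3 is the smallest positive non-residue mod 233.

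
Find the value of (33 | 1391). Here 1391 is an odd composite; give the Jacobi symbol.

Reciprocity: 33 ≡ 1 and 1391 ≡ 3 (mod 4), so (33/1391) = +(1391/33).
Reduce top mod 33: now compute (5/33).
Reciprocity: 5 ≡ 1 and 33 ≡ 1 (mod 4), so (5/33) = +(33/5).
Reduce top mod 5: now compute (3/5).
Reciprocity: 3 ≡ 3 and 5 ≡ 1 (mod 4), so (3/5) = +(5/3).
Reduce top mod 3: now compute (2/3).
Pull out 2: since 3 ≡ 3 (mod 8), (2/3) = -1.
Reached (1/3) = 1. Collecting the sign flips along the way, the symbol is -1.

-1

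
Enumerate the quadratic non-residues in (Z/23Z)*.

Square k = 1,…,11 (k and 23−k give the same square):
1²=1, 2²=4, 3²=9, 4²=16, 5²≡2, 6²≡13, 7²≡3, 8²≡18, 9²≡12, 10²≡8, 11²≡6 (mod 23).
The residues are {1, 2, 3, 4, 6, 8, 9, 12, 13, 16, 18}; the non-residues are the remaining 11 nonzero classes.

5,7,10,11,14,15,17,19,20,21,22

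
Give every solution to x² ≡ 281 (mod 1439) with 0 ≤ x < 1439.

Since 1439 ≡ 3 (mod 4), a square root of 281 is 281^((1439+1)/4) = 281^360 mod 1439.
Repeated squaring: 281^2≡1255, 281^4≡759, 281^8≡481, 281^16≡1121, 281^32≡394, 281^64≡1263, 281^128≡757, 281^256≡327 (mod 1439).
281^360 = 281^(256+64+32+8) ≡ 845 (mod 1439).
Check: 845² = 714025 ≡ 281 (mod 1439). The two roots are 594 and 845.

594, 845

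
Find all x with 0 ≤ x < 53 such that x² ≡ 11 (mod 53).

53 ≡ 1 (mod 4), so we find a root by search.
Trying successive values, 8² = 64 ≡ 11 (mod 53). The other root is 53 − 8 = 45.

8, 45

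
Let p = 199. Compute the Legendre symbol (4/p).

Pull out 2^2: since 199 ≡ 7 (mod 8), (2/199) = +1, so (2/199)^2 = +1.
Reached (1/199) = 1. Collecting the sign flips along the way, the symbol is +1.

1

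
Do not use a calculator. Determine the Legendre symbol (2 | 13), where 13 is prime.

-1

Pull out 2: since 13 ≡ 5 (mod 8), (2/13) = -1.
Reached (1/13) = 1. Collecting the sign flips along the way, the symbol is -1.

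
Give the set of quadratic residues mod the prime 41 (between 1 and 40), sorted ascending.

Square k = 1,…,20 (k and 41−k give the same square):
1²=1, 2²=4, 3²=9, 4²=16, 5²=25, 6²=36, 7²≡8, 8²≡23, 9²≡40, 10²≡18, 11²≡39, 12²≡21, 13²≡5, 14²≡32, 15²≡20, 16²≡10, 17²≡2, 18²≡37, 19²≡33, 20²≡31 (mod 41).
So the quadratic residues mod 41 are {1, 2, 4, 5, 8, 9, 10, 16, 18, 20, 21, 23, 25, 31, 32, 33, 36, 37, 39, 40}.

1, 2, 4, 5, 8, 9, 10, 16, 18, 20, 21, 23, 25, 31, 32, 33, 36, 37, 39, 40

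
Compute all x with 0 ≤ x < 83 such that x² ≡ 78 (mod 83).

24, 59

Since 83 ≡ 3 (mod 4), a square root of 78 is 78^((83+1)/4) = 78^21 mod 83.
Repeated squaring: 78^2≡25, 78^4≡44, 78^8≡27, 78^16≡65 (mod 83).
78^21 = 78^(16+4+1) ≡ 59 (mod 83).
Check: 59² = 3481 ≡ 78 (mod 83). The two roots are 24 and 59.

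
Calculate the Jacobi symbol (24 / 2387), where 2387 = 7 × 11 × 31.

-1

Pull out 2^3: since 2387 ≡ 3 (mod 8), (2/2387) = -1, so (2/2387)^3 = -1.
Reciprocity: 3 ≡ 3 and 2387 ≡ 3 (mod 4), so (3/2387) = −(2387/3).
Reduce top mod 3: now compute (2/3).
Pull out 2: since 3 ≡ 3 (mod 8), (2/3) = -1.
Reached (1/3) = 1. Collecting the sign flips along the way, the symbol is -1.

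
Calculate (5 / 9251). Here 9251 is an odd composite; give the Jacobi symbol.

1

Reciprocity: 5 ≡ 1 and 9251 ≡ 3 (mod 4), so (5/9251) = +(9251/5).
Reduce top mod 5: now compute (1/5).
Reached (1/5) = 1. Collecting the sign flips along the way, the symbol is +1.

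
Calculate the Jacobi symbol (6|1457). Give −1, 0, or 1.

Pull out 2: since 1457 ≡ 1 (mod 8), (2/1457) = +1.
Reciprocity: 3 ≡ 3 and 1457 ≡ 1 (mod 4), so (3/1457) = +(1457/3).
Reduce top mod 3: now compute (2/3).
Pull out 2: since 3 ≡ 3 (mod 8), (2/3) = -1.
Reached (1/3) = 1. Collecting the sign flips along the way, the symbol is -1.

-1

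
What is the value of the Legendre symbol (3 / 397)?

1

Euler's criterion: (3/397) ≡ 3^198 (mod 397).
3^2 ≡ 9 (mod 397)
3^4 ≡ 81 (mod 397)
3^8 ≡ 209 (mod 397)
3^16 ≡ 11 (mod 397)
3^32 ≡ 121 (mod 397)
3^64 ≡ 349 (mod 397)
3^128 ≡ 319 (mod 397)
3^198 = 3^(128+64+4+2) ≡ 1 (mod 397).
Result is 1, so (3/397) = 1.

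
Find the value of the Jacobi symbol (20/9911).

Pull out 2^2: since 9911 ≡ 7 (mod 8), (2/9911) = +1, so (2/9911)^2 = +1.
Reciprocity: 5 ≡ 1 and 9911 ≡ 3 (mod 4), so (5/9911) = +(9911/5).
Reduce top mod 5: now compute (1/5).
Reached (1/5) = 1. Collecting the sign flips along the way, the symbol is +1.

1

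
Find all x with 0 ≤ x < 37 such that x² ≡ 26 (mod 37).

37 ≡ 1 (mod 4), so we find a root by search.
Trying successive values, 10² = 100 ≡ 26 (mod 37). The other root is 37 − 10 = 27.

10, 27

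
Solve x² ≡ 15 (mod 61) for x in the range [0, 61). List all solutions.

61 ≡ 1 (mod 4), so we find a root by search.
Trying successive values, 25² = 625 ≡ 15 (mod 61). The other root is 61 − 25 = 36.

25, 36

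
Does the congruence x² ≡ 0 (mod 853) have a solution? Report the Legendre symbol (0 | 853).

Top reduces to 0: gcd > 1, so the symbol is 0.

0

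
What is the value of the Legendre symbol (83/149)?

Reciprocity: 83 ≡ 3 and 149 ≡ 1 (mod 4), so (83/149) = +(149/83).
Reduce top mod 83: now compute (66/83).
Pull out 2: since 83 ≡ 3 (mod 8), (2/83) = -1.
Reciprocity: 33 ≡ 1 and 83 ≡ 3 (mod 4), so (33/83) = +(83/33).
Reduce top mod 33: now compute (17/33).
Reciprocity: 17 ≡ 1 and 33 ≡ 1 (mod 4), so (17/33) = +(33/17).
Reduce top mod 17: now compute (16/17).
Pull out 2^4: since 17 ≡ 1 (mod 8), (2/17) = +1, so (2/17)^4 = +1.
Reached (1/17) = 1. Collecting the sign flips along the way, the symbol is -1.

-1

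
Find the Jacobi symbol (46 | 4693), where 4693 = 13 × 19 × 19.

-1

Pull out 2: since 4693 ≡ 5 (mod 8), (2/4693) = -1.
Reciprocity: 23 ≡ 3 and 4693 ≡ 1 (mod 4), so (23/4693) = +(4693/23).
Reduce top mod 23: now compute (1/23).
Reached (1/23) = 1. Collecting the sign flips along the way, the symbol is -1.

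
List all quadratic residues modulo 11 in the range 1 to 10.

Square k = 1,…,5 (k and 11−k give the same square):
1²=1, 2²=4, 3²=9, 4²≡5, 5²≡3 (mod 11).
So the quadratic residues mod 11 are {1, 3, 4, 5, 9}.

1, 3, 4, 5, 9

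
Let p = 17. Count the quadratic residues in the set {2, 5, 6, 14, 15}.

(2/17) = +1 → QR.
(5/17) = -1 → non-residue.
(6/17) = -1 → non-residue.
(14/17) = -1 → non-residue.
(15/17) = +1 → QR.
Total quadratic residues among the 5: 2.

2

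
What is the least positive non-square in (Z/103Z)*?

3

(2/103) = +1, so 2 is a residue.
(3/103) = −1, so 3 is the smallest positive non-residue mod 103.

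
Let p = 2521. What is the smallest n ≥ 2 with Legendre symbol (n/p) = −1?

11

(2/2521) = +1, so 2 is a residue.
(3/2521) = +1, so 3 is a residue.
(4/2521) = +1, so 4 is a residue.
(5/2521) = +1, so 5 is a residue.
(6/2521) = +1, so 6 is a residue.
(7/2521) = +1, so 7 is a residue.
(8/2521) = +1, so 8 is a residue.
(9/2521) = +1, so 9 is a residue.
(10/2521) = +1, so 10 is a residue.
(11/2521) = −1, so 11 is the smallest positive non-residue mod 2521.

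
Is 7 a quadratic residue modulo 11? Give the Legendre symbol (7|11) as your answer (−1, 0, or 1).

Reciprocity: 7 ≡ 3 and 11 ≡ 3 (mod 4), so (7/11) = −(11/7).
Reduce top mod 7: now compute (4/7).
Pull out 2^2: since 7 ≡ 7 (mod 8), (2/7) = +1, so (2/7)^2 = +1.
Reached (1/7) = 1. Collecting the sign flips along the way, the symbol is -1.

-1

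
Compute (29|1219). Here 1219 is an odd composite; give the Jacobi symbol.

Reciprocity: 29 ≡ 1 and 1219 ≡ 3 (mod 4), so (29/1219) = +(1219/29).
Reduce top mod 29: now compute (1/29).
Reached (1/29) = 1. Collecting the sign flips along the way, the symbol is +1.

1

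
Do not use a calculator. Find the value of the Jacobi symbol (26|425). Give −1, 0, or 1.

Pull out 2: since 425 ≡ 1 (mod 8), (2/425) = +1.
Reciprocity: 13 ≡ 1 and 425 ≡ 1 (mod 4), so (13/425) = +(425/13).
Reduce top mod 13: now compute (9/13).
Reciprocity: 9 ≡ 1 and 13 ≡ 1 (mod 4), so (9/13) = +(13/9).
Reduce top mod 9: now compute (4/9).
Pull out 2^2: since 9 ≡ 1 (mod 8), (2/9) = +1, so (2/9)^2 = +1.
Reached (1/9) = 1. Collecting the sign flips along the way, the symbol is +1.

1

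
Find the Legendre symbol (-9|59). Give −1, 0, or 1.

Euler's criterion: (-9/59) ≡ 50^29 (mod 59).
50^2 ≡ 22 (mod 59)
50^4 ≡ 12 (mod 59)
50^8 ≡ 26 (mod 59)
50^16 ≡ 27 (mod 59)
50^29 = 50^(16+8+4+1) ≡ 58 (mod 59).
Result is 58 ≡ −1, so (-9/59) = −1.

-1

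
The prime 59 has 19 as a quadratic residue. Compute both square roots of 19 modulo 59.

Since 59 ≡ 3 (mod 4), a square root of 19 is 19^((59+1)/4) = 19^15 mod 59.
Repeated squaring: 19^2≡7, 19^4≡49, 19^8≡41 (mod 59).
19^15 = 19^(8+4+2+1) ≡ 45 (mod 59).
Check: 45² = 2025 ≡ 19 (mod 59). The two roots are 14 and 45.

14, 45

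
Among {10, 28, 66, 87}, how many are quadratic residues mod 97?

(10/97) = -1 → non-residue.
(28/97) = -1 → non-residue.
(66/97) = +1 → QR.
(87/97) = -1 → non-residue.
Total quadratic residues among the 4: 1.

1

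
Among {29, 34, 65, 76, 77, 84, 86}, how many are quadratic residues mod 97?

(29/97) = -1 → non-residue.
(34/97) = -1 → non-residue.
(65/97) = +1 → QR.
(76/97) = -1 → non-residue.
(77/97) = -1 → non-residue.
(84/97) = -1 → non-residue.
(86/97) = +1 → QR.
Total quadratic residues among the 7: 2.

2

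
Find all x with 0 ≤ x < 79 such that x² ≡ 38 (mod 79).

14, 65

Since 79 ≡ 3 (mod 4), a square root of 38 is 38^((79+1)/4) = 38^20 mod 79.
Repeated squaring: 38^2≡22, 38^4≡10, 38^8≡21, 38^16≡46 (mod 79).
38^20 = 38^(16+4) ≡ 65 (mod 79).
Check: 65² = 4225 ≡ 38 (mod 79). The two roots are 14 and 65.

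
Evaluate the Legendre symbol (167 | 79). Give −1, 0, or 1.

1

First reduce: 167 ≡ 9 (mod 79).
Reciprocity: 9 ≡ 1 and 79 ≡ 3 (mod 4), so (9/79) = +(79/9).
Reduce top mod 9: now compute (7/9).
Reciprocity: 7 ≡ 3 and 9 ≡ 1 (mod 4), so (7/9) = +(9/7).
Reduce top mod 7: now compute (2/7).
Pull out 2: since 7 ≡ 7 (mod 8), (2/7) = +1.
Reached (1/7) = 1. Collecting the sign flips along the way, the symbol is +1.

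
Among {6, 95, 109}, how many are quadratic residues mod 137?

(6/137) = -1 → non-residue.
(95/137) = -1 → non-residue.
(109/137) = +1 → QR.
Total quadratic residues among the 3: 1.

1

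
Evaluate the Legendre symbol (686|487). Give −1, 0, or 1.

-1

First reduce: 686 ≡ 199 (mod 487).
Reciprocity: 199 ≡ 3 and 487 ≡ 3 (mod 4), so (199/487) = −(487/199).
Reduce top mod 199: now compute (89/199).
Reciprocity: 89 ≡ 1 and 199 ≡ 3 (mod 4), so (89/199) = +(199/89).
Reduce top mod 89: now compute (21/89).
Reciprocity: 21 ≡ 1 and 89 ≡ 1 (mod 4), so (21/89) = +(89/21).
Reduce top mod 21: now compute (5/21).
Reciprocity: 5 ≡ 1 and 21 ≡ 1 (mod 4), so (5/21) = +(21/5).
Reduce top mod 5: now compute (1/5).
Reached (1/5) = 1. Collecting the sign flips along the way, the symbol is -1.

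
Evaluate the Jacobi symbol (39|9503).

Reciprocity: 39 ≡ 3 and 9503 ≡ 3 (mod 4), so (39/9503) = −(9503/39).
Reduce top mod 39: now compute (26/39).
Pull out 2: since 39 ≡ 7 (mod 8), (2/39) = +1.
Reciprocity: 13 ≡ 1 and 39 ≡ 3 (mod 4), so (13/39) = +(39/13).
Reduce top mod 13: now compute (0/13).
Top reduces to 0: gcd > 1, so the symbol is 0.

0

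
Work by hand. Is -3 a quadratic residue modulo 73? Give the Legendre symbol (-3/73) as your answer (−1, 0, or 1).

1

First reduce: -3 ≡ 70 (mod 73).
Pull out 2: since 73 ≡ 1 (mod 8), (2/73) = +1.
Reciprocity: 35 ≡ 3 and 73 ≡ 1 (mod 4), so (35/73) = +(73/35).
Reduce top mod 35: now compute (3/35).
Reciprocity: 3 ≡ 3 and 35 ≡ 3 (mod 4), so (3/35) = −(35/3).
Reduce top mod 3: now compute (2/3).
Pull out 2: since 3 ≡ 3 (mod 8), (2/3) = -1.
Reached (1/3) = 1. Collecting the sign flips along the way, the symbol is +1.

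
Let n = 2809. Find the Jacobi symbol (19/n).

Reciprocity: 19 ≡ 3 and 2809 ≡ 1 (mod 4), so (19/2809) = +(2809/19).
Reduce top mod 19: now compute (16/19).
Pull out 2^4: since 19 ≡ 3 (mod 8), (2/19) = -1, so (2/19)^4 = +1.
Reached (1/19) = 1. Collecting the sign flips along the way, the symbol is +1.

1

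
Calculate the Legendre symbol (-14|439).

-1

Euler's criterion: (-14/439) ≡ 425^219 (mod 439).
425^2 ≡ 196 (mod 439)
425^4 ≡ 223 (mod 439)
425^8 ≡ 122 (mod 439)
425^16 ≡ 397 (mod 439)
425^32 ≡ 8 (mod 439)
425^64 ≡ 64 (mod 439)
425^128 ≡ 145 (mod 439)
425^219 = 425^(128+64+16+8+2+1) ≡ 438 (mod 439).
Result is 438 ≡ −1, so (-14/439) = −1.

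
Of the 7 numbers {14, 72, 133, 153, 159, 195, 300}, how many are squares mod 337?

3

(14/337) = +1 → QR.
(72/337) = +1 → QR.
(133/337) = -1 → non-residue.
(153/337) = -1 → non-residue.
(159/337) = -1 → non-residue.
(195/337) = -1 → non-residue.
(300/337) = +1 → QR.
Total quadratic residues among the 7: 3.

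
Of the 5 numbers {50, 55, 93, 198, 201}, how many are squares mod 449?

4

(50/449) = +1 → QR.
(55/449) = +1 → QR.
(93/449) = +1 → QR.
(198/449) = +1 → QR.
(201/449) = -1 → non-residue.
Total quadratic residues among the 5: 4.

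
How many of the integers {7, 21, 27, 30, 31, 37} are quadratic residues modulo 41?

(7/41) = -1 → non-residue.
(21/41) = +1 → QR.
(27/41) = -1 → non-residue.
(30/41) = -1 → non-residue.
(31/41) = +1 → QR.
(37/41) = +1 → QR.
Total quadratic residues among the 6: 3.

3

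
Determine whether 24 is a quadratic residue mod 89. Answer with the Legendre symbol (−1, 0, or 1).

Euler's criterion: (24/89) ≡ 24^44 (mod 89).
24^2 ≡ 42 (mod 89)
24^4 ≡ 73 (mod 89)
24^8 ≡ 78 (mod 89)
24^16 ≡ 32 (mod 89)
24^32 ≡ 45 (mod 89)
24^44 = 24^(32+8+4) ≡ 88 (mod 89).
Result is 88 ≡ −1, so (24/89) = −1.

-1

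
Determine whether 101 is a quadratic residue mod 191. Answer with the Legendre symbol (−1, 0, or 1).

-1

Reciprocity: 101 ≡ 1 and 191 ≡ 3 (mod 4), so (101/191) = +(191/101).
Reduce top mod 101: now compute (90/101).
Pull out 2: since 101 ≡ 5 (mod 8), (2/101) = -1.
Reciprocity: 45 ≡ 1 and 101 ≡ 1 (mod 4), so (45/101) = +(101/45).
Reduce top mod 45: now compute (11/45).
Reciprocity: 11 ≡ 3 and 45 ≡ 1 (mod 4), so (11/45) = +(45/11).
Reduce top mod 11: now compute (1/11).
Reached (1/11) = 1. Collecting the sign flips along the way, the symbol is -1.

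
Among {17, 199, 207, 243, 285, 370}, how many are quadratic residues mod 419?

(17/419) = -1 → non-residue.
(199/419) = +1 → QR.
(207/419) = +1 → QR.
(243/419) = +1 → QR.
(285/419) = -1 → non-residue.
(370/419) = -1 → non-residue.
Total quadratic residues among the 6: 3.

3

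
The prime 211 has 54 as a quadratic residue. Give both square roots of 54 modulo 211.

73, 138

Since 211 ≡ 3 (mod 4), a square root of 54 is 54^((211+1)/4) = 54^53 mod 211.
Repeated squaring: 54^2≡173, 54^4≡178, 54^8≡34, 54^16≡101, 54^32≡73 (mod 211).
54^53 = 54^(32+16+4+1) ≡ 73 (mod 211).
Check: 73² = 5329 ≡ 54 (mod 211). The two roots are 73 and 138.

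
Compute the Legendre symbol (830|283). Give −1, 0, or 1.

1

Euler's criterion: (830/283) ≡ 264^141 (mod 283).
264^2 ≡ 78 (mod 283)
264^4 ≡ 141 (mod 283)
264^8 ≡ 71 (mod 283)
264^16 ≡ 230 (mod 283)
264^32 ≡ 262 (mod 283)
264^64 ≡ 158 (mod 283)
264^128 ≡ 60 (mod 283)
264^141 = 264^(128+8+4+1) ≡ 1 (mod 283).
Result is 1, so (830/283) = 1.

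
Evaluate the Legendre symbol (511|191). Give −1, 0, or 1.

Euler's criterion: (511/191) ≡ 129^95 (mod 191).
129^2 ≡ 24 (mod 191)
129^4 ≡ 3 (mod 191)
129^8 ≡ 9 (mod 191)
129^16 ≡ 81 (mod 191)
129^32 ≡ 67 (mod 191)
129^64 ≡ 96 (mod 191)
129^95 = 129^(64+16+8+4+2+1) ≡ 1 (mod 191).
Result is 1, so (511/191) = 1.

1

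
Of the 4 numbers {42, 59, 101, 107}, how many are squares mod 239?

1

(42/239) = -1 → non-residue.
(59/239) = -1 → non-residue.
(101/239) = +1 → QR.
(107/239) = -1 → non-residue.
Total quadratic residues among the 4: 1.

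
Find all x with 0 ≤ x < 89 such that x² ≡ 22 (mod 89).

17, 72

89 ≡ 1 (mod 4), so we find a root by search.
Trying successive values, 17² = 289 ≡ 22 (mod 89). The other root is 89 − 17 = 72.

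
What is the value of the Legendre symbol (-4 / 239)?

-1

Euler's criterion: (-4/239) ≡ 235^119 (mod 239).
235^2 ≡ 16 (mod 239)
235^4 ≡ 17 (mod 239)
235^8 ≡ 50 (mod 239)
235^16 ≡ 110 (mod 239)
235^32 ≡ 150 (mod 239)
235^64 ≡ 34 (mod 239)
235^119 = 235^(64+32+16+4+2+1) ≡ 238 (mod 239).
Result is 238 ≡ −1, so (-4/239) = −1.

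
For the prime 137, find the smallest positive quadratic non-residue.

3

(2/137) = +1, so 2 is a residue.
(3/137) = −1, so 3 is the smallest positive non-residue mod 137.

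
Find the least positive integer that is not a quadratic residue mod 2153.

3

(2/2153) = +1, so 2 is a residue.
(3/2153) = −1, so 3 is the smallest positive non-residue mod 2153.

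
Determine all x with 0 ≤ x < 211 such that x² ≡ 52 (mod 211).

91, 120

Since 211 ≡ 3 (mod 4), a square root of 52 is 52^((211+1)/4) = 52^53 mod 211.
Repeated squaring: 52^2≡172, 52^4≡44, 52^8≡37, 52^16≡103, 52^32≡59 (mod 211).
52^53 = 52^(32+16+4+1) ≡ 120 (mod 211).
Check: 120² = 14400 ≡ 52 (mod 211). The two roots are 91 and 120.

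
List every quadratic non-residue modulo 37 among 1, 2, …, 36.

Square k = 1,…,18 (k and 37−k give the same square):
1²=1, 2²=4, 3²=9, 4²=16, 5²=25, 6²=36, 7²≡12, 8²≡27, 9²≡7, 10²≡26, 11²≡10, 12²≡33, 13²≡21, 14²≡11, 15²≡3, 16²≡34, 17²≡30, 18²≡28 (mod 37).
The residues are {1, 3, 4, 7, 9, 10, 11, 12, 16, 21, 25, 26, 27, 28, 30, 33, 34, 36}; the non-residues are the remaining 18 nonzero classes.

2,5,6,8,13,14,15,17,18,19,20,22,23,24,29,31,32,35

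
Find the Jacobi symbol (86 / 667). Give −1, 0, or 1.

Pull out 2: since 667 ≡ 3 (mod 8), (2/667) = -1.
Reciprocity: 43 ≡ 3 and 667 ≡ 3 (mod 4), so (43/667) = −(667/43).
Reduce top mod 43: now compute (22/43).
Pull out 2: since 43 ≡ 3 (mod 8), (2/43) = -1.
Reciprocity: 11 ≡ 3 and 43 ≡ 3 (mod 4), so (11/43) = −(43/11).
Reduce top mod 11: now compute (10/11).
Pull out 2: since 11 ≡ 3 (mod 8), (2/11) = -1.
Reciprocity: 5 ≡ 1 and 11 ≡ 3 (mod 4), so (5/11) = +(11/5).
Reduce top mod 5: now compute (1/5).
Reached (1/5) = 1. Collecting the sign flips along the way, the symbol is -1.

-1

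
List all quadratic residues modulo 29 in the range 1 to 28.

Square k = 1,…,14 (k and 29−k give the same square):
1²=1, 2²=4, 3²=9, 4²=16, 5²=25, 6²≡7, 7²≡20, 8²≡6, 9²≡23, 10²≡13, 11²≡5, 12²≡28, 13²≡24, 14²≡22 (mod 29).
So the quadratic residues mod 29 are {1, 4, 5, 6, 7, 9, 13, 16, 20, 22, 23, 24, 25, 28}.

1,4,5,6,7,9,13,16,20,22,23,24,25,28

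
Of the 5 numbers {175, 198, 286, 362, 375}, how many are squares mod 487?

3

(175/487) = -1 → non-residue.
(198/487) = -1 → non-residue.
(286/487) = +1 → QR.
(362/487) = +1 → QR.
(375/487) = +1 → QR.
Total quadratic residues among the 5: 3.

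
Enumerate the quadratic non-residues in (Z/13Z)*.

2,5,6,7,8,11

Square k = 1,…,6 (k and 13−k give the same square):
1²=1, 2²=4, 3²=9, 4²≡3, 5²≡12, 6²≡10 (mod 13).
The residues are {1, 3, 4, 9, 10, 12}; the non-residues are the remaining 6 nonzero classes.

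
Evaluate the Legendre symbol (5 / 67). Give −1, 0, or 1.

Reciprocity: 5 ≡ 1 and 67 ≡ 3 (mod 4), so (5/67) = +(67/5).
Reduce top mod 5: now compute (2/5).
Pull out 2: since 5 ≡ 5 (mod 8), (2/5) = -1.
Reached (1/5) = 1. Collecting the sign flips along the way, the symbol is -1.

-1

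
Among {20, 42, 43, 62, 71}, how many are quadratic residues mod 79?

(20/79) = +1 → QR.
(42/79) = +1 → QR.
(43/79) = -1 → non-residue.
(62/79) = +1 → QR.
(71/79) = -1 → non-residue.
Total quadratic residues among the 5: 3.

3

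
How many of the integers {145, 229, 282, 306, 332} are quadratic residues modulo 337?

3

(145/337) = +1 → QR.
(229/337) = +1 → QR.
(282/337) = +1 → QR.
(306/337) = -1 → non-residue.
(332/337) = -1 → non-residue.
Total quadratic residues among the 5: 3.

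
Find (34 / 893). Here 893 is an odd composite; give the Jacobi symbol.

-1

Pull out 2: since 893 ≡ 5 (mod 8), (2/893) = -1.
Reciprocity: 17 ≡ 1 and 893 ≡ 1 (mod 4), so (17/893) = +(893/17).
Reduce top mod 17: now compute (9/17).
Reciprocity: 9 ≡ 1 and 17 ≡ 1 (mod 4), so (9/17) = +(17/9).
Reduce top mod 9: now compute (8/9).
Pull out 2^3: since 9 ≡ 1 (mod 8), (2/9) = +1, so (2/9)^3 = +1.
Reached (1/9) = 1. Collecting the sign flips along the way, the symbol is -1.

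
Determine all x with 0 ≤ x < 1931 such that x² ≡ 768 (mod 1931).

81, 1850

Since 1931 ≡ 3 (mod 4), a square root of 768 is 768^((1931+1)/4) = 768^483 mod 1931.
Repeated squaring: 768^2≡869, 768^4≡140, 768^8≡290, 768^16≡1067, 768^32≡1130, 768^64≡509, 768^128≡327, 768^256≡724 (mod 1931).
768^483 = 768^(256+128+64+32+2+1) ≡ 81 (mod 1931).
Check: 81² = 6561 ≡ 768 (mod 1931). The two roots are 81 and 1850.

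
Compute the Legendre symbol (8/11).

Pull out 2^3: since 11 ≡ 3 (mod 8), (2/11) = -1, so (2/11)^3 = -1.
Reached (1/11) = 1. Collecting the sign flips along the way, the symbol is -1.

-1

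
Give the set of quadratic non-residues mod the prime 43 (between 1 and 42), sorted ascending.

Square k = 1,…,21 (k and 43−k give the same square):
1²=1, 2²=4, 3²=9, 4²=16, 5²=25, 6²=36, 7²≡6, 8²≡21, 9²≡38, 10²≡14, 11²≡35, 12²≡15, 13²≡40, 14²≡24, 15²≡10, 16²≡41, 17²≡31, 18²≡23, 19²≡17, 20²≡13, 21²≡11 (mod 43).
The residues are {1, 4, 6, 9, 10, 11, 13, 14, 15, 16, 17, 21, 23, 24, 25, 31, 35, 36, 38, 40, 41}; the non-residues are the remaining 21 nonzero classes.

2,3,5,7,8,12,18,19,20,22,26,27,28,29,30,32,33,34,37,39,42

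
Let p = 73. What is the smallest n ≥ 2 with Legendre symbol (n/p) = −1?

(2/73) = +1, so 2 is a residue.
(3/73) = +1, so 3 is a residue.
(4/73) = +1, so 4 is a residue.
(5/73) = −1, so 5 is the smallest positive non-residue mod 73.

5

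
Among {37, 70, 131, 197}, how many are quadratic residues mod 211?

(37/211) = +1 → QR.
(70/211) = +1 → QR.
(131/211) = -1 → non-residue.
(197/211) = -1 → non-residue.
Total quadratic residues among the 4: 2.

2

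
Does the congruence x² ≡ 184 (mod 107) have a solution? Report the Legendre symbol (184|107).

-1

First reduce: 184 ≡ 77 (mod 107).
Reciprocity: 77 ≡ 1 and 107 ≡ 3 (mod 4), so (77/107) = +(107/77).
Reduce top mod 77: now compute (30/77).
Pull out 2: since 77 ≡ 5 (mod 8), (2/77) = -1.
Reciprocity: 15 ≡ 3 and 77 ≡ 1 (mod 4), so (15/77) = +(77/15).
Reduce top mod 15: now compute (2/15).
Pull out 2: since 15 ≡ 7 (mod 8), (2/15) = +1.
Reached (1/15) = 1. Collecting the sign flips along the way, the symbol is -1.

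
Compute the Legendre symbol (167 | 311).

Euler's criterion: (167/311) ≡ 167^155 (mod 311).
167^2 ≡ 210 (mod 311)
167^4 ≡ 249 (mod 311)
167^8 ≡ 112 (mod 311)
167^16 ≡ 104 (mod 311)
167^32 ≡ 242 (mod 311)
167^64 ≡ 96 (mod 311)
167^128 ≡ 197 (mod 311)
167^155 = 167^(128+16+8+2+1) ≡ 310 (mod 311).
Result is 310 ≡ −1, so (167/311) = −1.

-1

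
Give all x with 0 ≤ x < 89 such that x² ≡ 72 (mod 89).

89 ≡ 1 (mod 4), so we find a root by search.
Trying successive values, 28² = 784 ≡ 72 (mod 89). The other root is 89 − 28 = 61.

28, 61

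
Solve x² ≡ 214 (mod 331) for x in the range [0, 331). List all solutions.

144, 187

Since 331 ≡ 3 (mod 4), a square root of 214 is 214^((331+1)/4) = 214^83 mod 331.
Repeated squaring: 214^2≡118, 214^4≡22, 214^8≡153, 214^16≡239, 214^32≡189, 214^64≡304 (mod 331).
214^83 = 214^(64+16+2+1) ≡ 144 (mod 331).
Check: 144² = 20736 ≡ 214 (mod 331). The two roots are 144 and 187.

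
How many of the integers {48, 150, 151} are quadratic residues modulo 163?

(48/163) = -1 → non-residue.
(150/163) = +1 → QR.
(151/163) = +1 → QR.
Total quadratic residues among the 3: 2.

2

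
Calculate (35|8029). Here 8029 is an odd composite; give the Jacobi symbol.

Reciprocity: 35 ≡ 3 and 8029 ≡ 1 (mod 4), so (35/8029) = +(8029/35).
Reduce top mod 35: now compute (14/35).
Pull out 2: since 35 ≡ 3 (mod 8), (2/35) = -1.
Reciprocity: 7 ≡ 3 and 35 ≡ 3 (mod 4), so (7/35) = −(35/7).
Reduce top mod 7: now compute (0/7).
Top reduces to 0: gcd > 1, so the symbol is 0.

0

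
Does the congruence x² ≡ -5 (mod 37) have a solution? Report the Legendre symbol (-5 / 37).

First reduce: -5 ≡ 32 (mod 37).
Pull out 2^5: since 37 ≡ 5 (mod 8), (2/37) = -1, so (2/37)^5 = -1.
Reached (1/37) = 1. Collecting the sign flips along the way, the symbol is -1.

-1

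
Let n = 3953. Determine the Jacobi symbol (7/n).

Reciprocity: 7 ≡ 3 and 3953 ≡ 1 (mod 4), so (7/3953) = +(3953/7).
Reduce top mod 7: now compute (5/7).
Reciprocity: 5 ≡ 1 and 7 ≡ 3 (mod 4), so (5/7) = +(7/5).
Reduce top mod 5: now compute (2/5).
Pull out 2: since 5 ≡ 5 (mod 8), (2/5) = -1.
Reached (1/5) = 1. Collecting the sign flips along the way, the symbol is -1.

-1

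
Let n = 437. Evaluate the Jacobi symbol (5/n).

-1

Reciprocity: 5 ≡ 1 and 437 ≡ 1 (mod 4), so (5/437) = +(437/5).
Reduce top mod 5: now compute (2/5).
Pull out 2: since 5 ≡ 5 (mod 8), (2/5) = -1.
Reached (1/5) = 1. Collecting the sign flips along the way, the symbol is -1.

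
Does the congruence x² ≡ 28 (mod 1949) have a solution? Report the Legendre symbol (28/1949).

Pull out 2^2: since 1949 ≡ 5 (mod 8), (2/1949) = -1, so (2/1949)^2 = +1.
Reciprocity: 7 ≡ 3 and 1949 ≡ 1 (mod 4), so (7/1949) = +(1949/7).
Reduce top mod 7: now compute (3/7).
Reciprocity: 3 ≡ 3 and 7 ≡ 3 (mod 4), so (3/7) = −(7/3).
Reduce top mod 3: now compute (1/3).
Reached (1/3) = 1. Collecting the sign flips along the way, the symbol is -1.

-1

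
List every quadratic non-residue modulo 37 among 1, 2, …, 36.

Square k = 1,…,18 (k and 37−k give the same square):
1²=1, 2²=4, 3²=9, 4²=16, 5²=25, 6²=36, 7²≡12, 8²≡27, 9²≡7, 10²≡26, 11²≡10, 12²≡33, 13²≡21, 14²≡11, 15²≡3, 16²≡34, 17²≡30, 18²≡28 (mod 37).
The residues are {1, 3, 4, 7, 9, 10, 11, 12, 16, 21, 25, 26, 27, 28, 30, 33, 34, 36}; the non-residues are the remaining 18 nonzero classes.

2,5,6,8,13,14,15,17,18,19,20,22,23,24,29,31,32,35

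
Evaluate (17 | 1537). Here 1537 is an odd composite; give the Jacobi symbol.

Reciprocity: 17 ≡ 1 and 1537 ≡ 1 (mod 4), so (17/1537) = +(1537/17).
Reduce top mod 17: now compute (7/17).
Reciprocity: 7 ≡ 3 and 17 ≡ 1 (mod 4), so (7/17) = +(17/7).
Reduce top mod 7: now compute (3/7).
Reciprocity: 3 ≡ 3 and 7 ≡ 3 (mod 4), so (3/7) = −(7/3).
Reduce top mod 3: now compute (1/3).
Reached (1/3) = 1. Collecting the sign flips along the way, the symbol is -1.

-1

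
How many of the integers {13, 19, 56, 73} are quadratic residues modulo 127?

3

(13/127) = +1 → QR.
(19/127) = +1 → QR.
(56/127) = -1 → non-residue.
(73/127) = +1 → QR.
Total quadratic residues among the 4: 3.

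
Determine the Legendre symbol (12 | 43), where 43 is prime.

-1

Pull out 2^2: since 43 ≡ 3 (mod 8), (2/43) = -1, so (2/43)^2 = +1.
Reciprocity: 3 ≡ 3 and 43 ≡ 3 (mod 4), so (3/43) = −(43/3).
Reduce top mod 3: now compute (1/3).
Reached (1/3) = 1. Collecting the sign flips along the way, the symbol is -1.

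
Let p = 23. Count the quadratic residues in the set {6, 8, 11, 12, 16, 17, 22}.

4

(6/23) = +1 → QR.
(8/23) = +1 → QR.
(11/23) = -1 → non-residue.
(12/23) = +1 → QR.
(16/23) = +1 → QR.
(17/23) = -1 → non-residue.
(22/23) = -1 → non-residue.
Total quadratic residues among the 7: 4.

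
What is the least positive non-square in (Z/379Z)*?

2

(2/379) = −1, so 2 is the smallest positive non-residue mod 379.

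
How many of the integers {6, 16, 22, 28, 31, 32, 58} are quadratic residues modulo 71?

4

(6/71) = +1 → QR.
(16/71) = +1 → QR.
(22/71) = -1 → non-residue.
(28/71) = -1 → non-residue.
(31/71) = -1 → non-residue.
(32/71) = +1 → QR.
(58/71) = +1 → QR.
Total quadratic residues among the 7: 4.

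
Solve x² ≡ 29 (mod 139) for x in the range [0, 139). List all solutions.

53, 86

Since 139 ≡ 3 (mod 4), a square root of 29 is 29^((139+1)/4) = 29^35 mod 139.
Repeated squaring: 29^2≡7, 29^4≡49, 29^8≡38, 29^16≡54, 29^32≡136 (mod 139).
29^35 = 29^(32+2+1) ≡ 86 (mod 139).
Check: 86² = 7396 ≡ 29 (mod 139). The two roots are 53 and 86.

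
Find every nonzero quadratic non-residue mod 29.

2, 3, 8, 10, 11, 12, 14, 15, 17, 18, 19, 21, 26, 27

Square k = 1,…,14 (k and 29−k give the same square):
1²=1, 2²=4, 3²=9, 4²=16, 5²=25, 6²≡7, 7²≡20, 8²≡6, 9²≡23, 10²≡13, 11²≡5, 12²≡28, 13²≡24, 14²≡22 (mod 29).
The residues are {1, 4, 5, 6, 7, 9, 13, 16, 20, 22, 23, 24, 25, 28}; the non-residues are the remaining 14 nonzero classes.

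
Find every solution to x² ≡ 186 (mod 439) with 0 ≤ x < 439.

Since 439 ≡ 3 (mod 4), a square root of 186 is 186^((439+1)/4) = 186^110 mod 439.
Repeated squaring: 186^2≡354, 186^4≡201, 186^8≡13, 186^16≡169, 186^32≡26, 186^64≡237 (mod 439).
186^110 = 186^(64+32+8+4+2) ≡ 25 (mod 439).
Check: 25² = 625 ≡ 186 (mod 439). The two roots are 25 and 414.

25, 414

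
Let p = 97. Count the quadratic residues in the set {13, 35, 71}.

1

(13/97) = -1 → non-residue.
(35/97) = +1 → QR.
(71/97) = -1 → non-residue.
Total quadratic residues among the 3: 1.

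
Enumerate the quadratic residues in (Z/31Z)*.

Square k = 1,…,15 (k and 31−k give the same square):
1²=1, 2²=4, 3²=9, 4²=16, 5²=25, 6²≡5, 7²≡18, 8²≡2, 9²≡19, 10²≡7, 11²≡28, 12²≡20, 13²≡14, 14²≡10, 15²≡8 (mod 31).
So the quadratic residues mod 31 are {1, 2, 4, 5, 7, 8, 9, 10, 14, 16, 18, 19, 20, 25, 28}.

1, 2, 4, 5, 7, 8, 9, 10, 14, 16, 18, 19, 20, 25, 28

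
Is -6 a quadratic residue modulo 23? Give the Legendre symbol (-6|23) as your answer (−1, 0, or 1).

Euler's criterion: (-6/23) ≡ 17^11 (mod 23).
17^2 ≡ 13 (mod 23)
17^4 ≡ 8 (mod 23)
17^8 ≡ 18 (mod 23)
17^11 = 17^(8+2+1) ≡ 22 (mod 23).
Result is 22 ≡ −1, so (-6/23) = −1.

-1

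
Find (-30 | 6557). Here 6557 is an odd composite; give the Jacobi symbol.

-1

First reduce: -30 ≡ 6527 (mod 6557).
Reciprocity: 6527 ≡ 3 and 6557 ≡ 1 (mod 4), so (6527/6557) = +(6557/6527).
Reduce top mod 6527: now compute (30/6527).
Pull out 2: since 6527 ≡ 7 (mod 8), (2/6527) = +1.
Reciprocity: 15 ≡ 3 and 6527 ≡ 3 (mod 4), so (15/6527) = −(6527/15).
Reduce top mod 15: now compute (2/15).
Pull out 2: since 15 ≡ 7 (mod 8), (2/15) = +1.
Reached (1/15) = 1. Collecting the sign flips along the way, the symbol is -1.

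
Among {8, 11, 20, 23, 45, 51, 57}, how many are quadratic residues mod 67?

(8/67) = -1 → non-residue.
(11/67) = -1 → non-residue.
(20/67) = -1 → non-residue.
(23/67) = +1 → QR.
(45/67) = -1 → non-residue.
(51/67) = -1 → non-residue.
(57/67) = -1 → non-residue.
Total quadratic residues among the 7: 1.

1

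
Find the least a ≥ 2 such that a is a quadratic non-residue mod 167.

(2/167) = +1, so 2 is a residue.
(3/167) = +1, so 3 is a residue.
(4/167) = +1, so 4 is a residue.
(5/167) = −1, so 5 is the smallest positive non-residue mod 167.

5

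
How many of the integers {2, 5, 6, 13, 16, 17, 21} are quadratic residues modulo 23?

4

(2/23) = +1 → QR.
(5/23) = -1 → non-residue.
(6/23) = +1 → QR.
(13/23) = +1 → QR.
(16/23) = +1 → QR.
(17/23) = -1 → non-residue.
(21/23) = -1 → non-residue.
Total quadratic residues among the 7: 4.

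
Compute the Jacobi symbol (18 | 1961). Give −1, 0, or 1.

1

Pull out 2: since 1961 ≡ 1 (mod 8), (2/1961) = +1.
Reciprocity: 9 ≡ 1 and 1961 ≡ 1 (mod 4), so (9/1961) = +(1961/9).
Reduce top mod 9: now compute (8/9).
Pull out 2^3: since 9 ≡ 1 (mod 8), (2/9) = +1, so (2/9)^3 = +1.
Reached (1/9) = 1. Collecting the sign flips along the way, the symbol is +1.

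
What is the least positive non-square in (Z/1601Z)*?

(2/1601) = +1, so 2 is a residue.
(3/1601) = −1, so 3 is the smallest positive non-residue mod 1601.

3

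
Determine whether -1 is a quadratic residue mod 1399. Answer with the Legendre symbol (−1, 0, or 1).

-1

First reduce: -1 ≡ 1398 (mod 1399).
Pull out 2: since 1399 ≡ 7 (mod 8), (2/1399) = +1.
Reciprocity: 699 ≡ 3 and 1399 ≡ 3 (mod 4), so (699/1399) = −(1399/699).
Reduce top mod 699: now compute (1/699).
Reached (1/699) = 1. Collecting the sign flips along the way, the symbol is -1.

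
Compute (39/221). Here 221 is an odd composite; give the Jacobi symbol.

Reciprocity: 39 ≡ 3 and 221 ≡ 1 (mod 4), so (39/221) = +(221/39).
Reduce top mod 39: now compute (26/39).
Pull out 2: since 39 ≡ 7 (mod 8), (2/39) = +1.
Reciprocity: 13 ≡ 1 and 39 ≡ 3 (mod 4), so (13/39) = +(39/13).
Reduce top mod 13: now compute (0/13).
Top reduces to 0: gcd > 1, so the symbol is 0.

0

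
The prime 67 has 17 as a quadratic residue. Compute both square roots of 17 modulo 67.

33, 34

Since 67 ≡ 3 (mod 4), a square root of 17 is 17^((67+1)/4) = 17^17 mod 67.
Repeated squaring: 17^2≡21, 17^4≡39, 17^8≡47, 17^16≡65 (mod 67).
17^17 = 17^(16+1) ≡ 33 (mod 67).
Check: 33² = 1089 ≡ 17 (mod 67). The two roots are 33 and 34.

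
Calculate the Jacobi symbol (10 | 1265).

Pull out 2: since 1265 ≡ 1 (mod 8), (2/1265) = +1.
Reciprocity: 5 ≡ 1 and 1265 ≡ 1 (mod 4), so (5/1265) = +(1265/5).
Reduce top mod 5: now compute (0/5).
Top reduces to 0: gcd > 1, so the symbol is 0.

0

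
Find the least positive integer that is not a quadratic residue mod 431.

7

(2/431) = +1, so 2 is a residue.
(3/431) = +1, so 3 is a residue.
(4/431) = +1, so 4 is a residue.
(5/431) = +1, so 5 is a residue.
(6/431) = +1, so 6 is a residue.
(7/431) = −1, so 7 is the smallest positive non-residue mod 431.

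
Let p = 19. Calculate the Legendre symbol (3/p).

-1

Reciprocity: 3 ≡ 3 and 19 ≡ 3 (mod 4), so (3/19) = −(19/3).
Reduce top mod 3: now compute (1/3).
Reached (1/3) = 1. Collecting the sign flips along the way, the symbol is -1.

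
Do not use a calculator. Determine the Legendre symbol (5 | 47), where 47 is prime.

-1

Euler's criterion: (5/47) ≡ 5^23 (mod 47).
5^2 ≡ 25 (mod 47)
5^4 ≡ 14 (mod 47)
5^8 ≡ 8 (mod 47)
5^16 ≡ 17 (mod 47)
5^23 = 5^(16+4+2+1) ≡ 46 (mod 47).
Result is 46 ≡ −1, so (5/47) = −1.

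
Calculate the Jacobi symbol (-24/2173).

First reduce: -24 ≡ 2149 (mod 2173).
Reciprocity: 2149 ≡ 1 and 2173 ≡ 1 (mod 4), so (2149/2173) = +(2173/2149).
Reduce top mod 2149: now compute (24/2149).
Pull out 2^3: since 2149 ≡ 5 (mod 8), (2/2149) = -1, so (2/2149)^3 = -1.
Reciprocity: 3 ≡ 3 and 2149 ≡ 1 (mod 4), so (3/2149) = +(2149/3).
Reduce top mod 3: now compute (1/3).
Reached (1/3) = 1. Collecting the sign flips along the way, the symbol is -1.

-1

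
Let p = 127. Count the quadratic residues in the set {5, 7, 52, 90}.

(5/127) = -1 → non-residue.
(7/127) = -1 → non-residue.
(52/127) = +1 → QR.
(90/127) = -1 → non-residue.
Total quadratic residues among the 4: 1.

1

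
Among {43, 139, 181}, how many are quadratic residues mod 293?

(43/293) = +1 → QR.
(139/293) = -1 → non-residue.
(181/293) = -1 → non-residue.
Total quadratic residues among the 3: 1.

1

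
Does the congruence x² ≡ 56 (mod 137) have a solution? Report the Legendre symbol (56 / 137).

1

Pull out 2^3: since 137 ≡ 1 (mod 8), (2/137) = +1, so (2/137)^3 = +1.
Reciprocity: 7 ≡ 3 and 137 ≡ 1 (mod 4), so (7/137) = +(137/7).
Reduce top mod 7: now compute (4/7).
Pull out 2^2: since 7 ≡ 7 (mod 8), (2/7) = +1, so (2/7)^2 = +1.
Reached (1/7) = 1. Collecting the sign flips along the way, the symbol is +1.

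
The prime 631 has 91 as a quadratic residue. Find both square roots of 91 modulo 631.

Since 631 ≡ 3 (mod 4), a square root of 91 is 91^((631+1)/4) = 91^158 mod 631.
Repeated squaring: 91^2≡78, 91^4≡405, 91^8≡596, 91^16≡594, 91^32≡107, 91^64≡91, 91^128≡78 (mod 631).
91^158 = 91^(128+16+8+4+2) ≡ 107 (mod 631).
Check: 107² = 11449 ≡ 91 (mod 631). The two roots are 107 and 524.

107, 524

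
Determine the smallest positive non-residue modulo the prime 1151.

13

(2/1151) = +1, so 2 is a residue.
(3/1151) = +1, so 3 is a residue.
(4/1151) = +1, so 4 is a residue.
(5/1151) = +1, so 5 is a residue.
(6/1151) = +1, so 6 is a residue.
(7/1151) = +1, so 7 is a residue.
(8/1151) = +1, so 8 is a residue.
(9/1151) = +1, so 9 is a residue.
(10/1151) = +1, so 10 is a residue.
(11/1151) = +1, so 11 is a residue.
(12/1151) = +1, so 12 is a residue.
(13/1151) = −1, so 13 is the smallest positive non-residue mod 1151.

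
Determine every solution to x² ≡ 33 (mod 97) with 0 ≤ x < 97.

97 ≡ 1 (mod 4), so we find a root by search.
Trying successive values, 18² = 324 ≡ 33 (mod 97). The other root is 97 − 18 = 79.

18, 79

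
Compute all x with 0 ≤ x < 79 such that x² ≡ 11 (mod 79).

Since 79 ≡ 3 (mod 4), a square root of 11 is 11^((79+1)/4) = 11^20 mod 79.
Repeated squaring: 11^2≡42, 11^4≡26, 11^8≡44, 11^16≡40 (mod 79).
11^20 = 11^(16+4) ≡ 13 (mod 79).
Check: 13² = 169 ≡ 11 (mod 79). The two roots are 13 and 66.

13, 66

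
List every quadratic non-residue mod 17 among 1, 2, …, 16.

3, 5, 6, 7, 10, 11, 12, 14

Square k = 1,…,8 (k and 17−k give the same square):
1²=1, 2²=4, 3²=9, 4²=16, 5²≡8, 6²≡2, 7²≡15, 8²≡13 (mod 17).
The residues are {1, 2, 4, 8, 9, 13, 15, 16}; the non-residues are the remaining 8 nonzero classes.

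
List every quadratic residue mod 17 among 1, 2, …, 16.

Square k = 1,…,8 (k and 17−k give the same square):
1²=1, 2²=4, 3²=9, 4²=16, 5²≡8, 6²≡2, 7²≡15, 8²≡13 (mod 17).
So the quadratic residues mod 17 are {1, 2, 4, 8, 9, 13, 15, 16}.

1, 2, 4, 8, 9, 13, 15, 16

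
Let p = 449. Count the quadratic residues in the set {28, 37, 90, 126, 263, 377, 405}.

6

(28/449) = +1 → QR.
(37/449) = -1 → non-residue.
(90/449) = +1 → QR.
(126/449) = +1 → QR.
(263/449) = +1 → QR.
(377/449) = +1 → QR.
(405/449) = +1 → QR.
Total quadratic residues among the 7: 6.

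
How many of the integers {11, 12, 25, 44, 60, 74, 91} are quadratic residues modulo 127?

5

(11/127) = +1 → QR.
(12/127) = -1 → non-residue.
(25/127) = +1 → QR.
(44/127) = +1 → QR.
(60/127) = +1 → QR.
(74/127) = +1 → QR.
(91/127) = -1 → non-residue.
Total quadratic residues among the 7: 5.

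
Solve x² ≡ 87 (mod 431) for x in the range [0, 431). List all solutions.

Since 431 ≡ 3 (mod 4), a square root of 87 is 87^((431+1)/4) = 87^108 mod 431.
Repeated squaring: 87^2≡242, 87^4≡379, 87^8≡118, 87^16≡132, 87^32≡184, 87^64≡238 (mod 431).
87^108 = 87^(64+32+8+4) ≡ 100 (mod 431).
Check: 100² = 10000 ≡ 87 (mod 431). The two roots are 100 and 331.

100, 331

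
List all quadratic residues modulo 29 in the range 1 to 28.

Square k = 1,…,14 (k and 29−k give the same square):
1²=1, 2²=4, 3²=9, 4²=16, 5²=25, 6²≡7, 7²≡20, 8²≡6, 9²≡23, 10²≡13, 11²≡5, 12²≡28, 13²≡24, 14²≡22 (mod 29).
So the quadratic residues mod 29 are {1, 4, 5, 6, 7, 9, 13, 16, 20, 22, 23, 24, 25, 28}.

1, 4, 5, 6, 7, 9, 13, 16, 20, 22, 23, 24, 25, 28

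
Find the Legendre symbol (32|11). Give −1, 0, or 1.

-1

First reduce: 32 ≡ 10 (mod 11).
Pull out 2: since 11 ≡ 3 (mod 8), (2/11) = -1.
Reciprocity: 5 ≡ 1 and 11 ≡ 3 (mod 4), so (5/11) = +(11/5).
Reduce top mod 5: now compute (1/5).
Reached (1/5) = 1. Collecting the sign flips along the way, the symbol is -1.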